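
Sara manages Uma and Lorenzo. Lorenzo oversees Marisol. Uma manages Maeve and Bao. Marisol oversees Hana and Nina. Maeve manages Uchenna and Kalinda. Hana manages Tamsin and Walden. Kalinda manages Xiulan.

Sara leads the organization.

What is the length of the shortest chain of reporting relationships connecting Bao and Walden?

Bao is 2 levels below Sara, and Walden is 4 levels below Sara (their lowest common manager). The shortest path runs up from Bao to Sara and back down to Walden: 2 + 4 = 6 links.

6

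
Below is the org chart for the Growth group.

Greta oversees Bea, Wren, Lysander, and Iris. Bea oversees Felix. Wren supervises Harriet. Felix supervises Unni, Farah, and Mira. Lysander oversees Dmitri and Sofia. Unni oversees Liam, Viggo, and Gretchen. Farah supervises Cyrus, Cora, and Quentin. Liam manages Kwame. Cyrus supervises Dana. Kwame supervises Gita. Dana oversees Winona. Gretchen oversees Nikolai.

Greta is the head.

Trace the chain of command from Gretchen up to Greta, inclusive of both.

Gretchen reports to Unni. Unni reports to Felix. Felix reports to Bea. Bea reports to Greta. Greta is at the top.

Gretchen -> Unni -> Felix -> Bea -> Greta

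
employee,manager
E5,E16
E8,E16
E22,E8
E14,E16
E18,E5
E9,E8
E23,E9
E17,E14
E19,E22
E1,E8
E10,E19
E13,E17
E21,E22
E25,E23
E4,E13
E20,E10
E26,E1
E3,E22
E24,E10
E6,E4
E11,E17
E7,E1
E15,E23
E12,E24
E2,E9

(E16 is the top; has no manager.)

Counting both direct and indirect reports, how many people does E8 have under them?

E8 directly manages E22, E9, E1. Under E22: E3, E21, E19, E10, E24, E12, E20 (7). Under E9: E2, E23, E15, E25 (4). Under E1: E7, E26 (2). So E8's organization is 3 direct reports plus everyone under them: 8 + 5 + 3 = 16.

16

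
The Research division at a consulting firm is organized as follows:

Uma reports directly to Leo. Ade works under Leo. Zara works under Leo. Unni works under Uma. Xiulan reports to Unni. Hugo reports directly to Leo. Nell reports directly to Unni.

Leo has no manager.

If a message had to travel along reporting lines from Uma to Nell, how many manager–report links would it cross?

Nell is in Uma's organization: the chain from Nell up to Uma is Nell → Unni → Uma, which is 2 links.

2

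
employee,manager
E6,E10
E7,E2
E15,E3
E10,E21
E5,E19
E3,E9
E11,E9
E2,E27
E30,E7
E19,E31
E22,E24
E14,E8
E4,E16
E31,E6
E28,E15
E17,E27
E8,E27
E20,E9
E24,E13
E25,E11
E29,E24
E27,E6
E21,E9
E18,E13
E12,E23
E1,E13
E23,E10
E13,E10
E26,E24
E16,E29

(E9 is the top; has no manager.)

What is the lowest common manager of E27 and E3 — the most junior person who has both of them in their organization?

E9

E27's chain of managers is E6, E10, E21, E9. E3's chain of managers is E9. The first manager that appears in both chains is E9.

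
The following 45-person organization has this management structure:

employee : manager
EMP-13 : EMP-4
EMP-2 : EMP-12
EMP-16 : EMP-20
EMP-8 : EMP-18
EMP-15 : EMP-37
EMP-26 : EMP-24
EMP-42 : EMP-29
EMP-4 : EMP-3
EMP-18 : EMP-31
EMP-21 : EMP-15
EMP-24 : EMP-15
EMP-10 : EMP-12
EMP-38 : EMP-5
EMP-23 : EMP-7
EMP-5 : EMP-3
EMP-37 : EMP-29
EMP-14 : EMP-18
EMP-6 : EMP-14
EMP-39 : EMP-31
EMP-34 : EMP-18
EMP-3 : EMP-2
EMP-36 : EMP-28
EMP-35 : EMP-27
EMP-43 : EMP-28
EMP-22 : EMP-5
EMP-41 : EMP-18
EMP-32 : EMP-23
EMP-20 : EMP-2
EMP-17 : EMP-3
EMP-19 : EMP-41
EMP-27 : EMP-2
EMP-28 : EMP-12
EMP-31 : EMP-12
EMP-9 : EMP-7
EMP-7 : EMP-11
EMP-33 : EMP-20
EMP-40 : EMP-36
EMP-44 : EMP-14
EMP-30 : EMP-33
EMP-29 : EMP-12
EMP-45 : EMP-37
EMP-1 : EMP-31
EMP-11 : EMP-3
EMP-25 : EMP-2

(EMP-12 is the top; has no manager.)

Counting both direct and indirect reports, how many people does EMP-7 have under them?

3

EMP-7 directly manages EMP-23, EMP-9. Under EMP-23: EMP-32 (1). EMP-9 has no reports. So EMP-7's organization is 2 direct reports plus everyone under them: 2 + 1 = 3.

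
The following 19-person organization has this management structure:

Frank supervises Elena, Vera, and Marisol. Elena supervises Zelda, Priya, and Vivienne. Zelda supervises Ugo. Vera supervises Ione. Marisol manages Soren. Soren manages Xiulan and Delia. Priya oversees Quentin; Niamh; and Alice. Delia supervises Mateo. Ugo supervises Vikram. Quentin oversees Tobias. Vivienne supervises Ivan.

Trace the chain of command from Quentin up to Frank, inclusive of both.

Quentin -> Priya -> Elena -> Frank

Quentin reports to Priya. Priya reports to Elena. Elena reports to Frank. Frank is at the top.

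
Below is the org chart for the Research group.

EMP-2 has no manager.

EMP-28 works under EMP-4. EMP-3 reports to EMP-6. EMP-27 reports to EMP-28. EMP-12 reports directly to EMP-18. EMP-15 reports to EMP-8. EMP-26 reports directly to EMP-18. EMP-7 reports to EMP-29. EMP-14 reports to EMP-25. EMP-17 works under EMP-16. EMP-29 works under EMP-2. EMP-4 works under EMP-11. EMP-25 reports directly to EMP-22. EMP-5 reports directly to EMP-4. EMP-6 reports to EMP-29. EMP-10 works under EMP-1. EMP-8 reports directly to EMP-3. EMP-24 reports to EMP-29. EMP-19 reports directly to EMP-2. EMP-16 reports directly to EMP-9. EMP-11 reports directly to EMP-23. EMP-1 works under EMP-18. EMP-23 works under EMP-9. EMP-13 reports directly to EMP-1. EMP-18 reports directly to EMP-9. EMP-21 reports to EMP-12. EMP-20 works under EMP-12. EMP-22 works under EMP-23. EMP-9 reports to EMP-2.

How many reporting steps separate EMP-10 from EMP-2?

4

Chain from EMP-10 up to EMP-2: EMP-10 → EMP-1 → EMP-18 → EMP-9 → EMP-2. That is 4 steps up, so EMP-10 is 4 levels below EMP-2.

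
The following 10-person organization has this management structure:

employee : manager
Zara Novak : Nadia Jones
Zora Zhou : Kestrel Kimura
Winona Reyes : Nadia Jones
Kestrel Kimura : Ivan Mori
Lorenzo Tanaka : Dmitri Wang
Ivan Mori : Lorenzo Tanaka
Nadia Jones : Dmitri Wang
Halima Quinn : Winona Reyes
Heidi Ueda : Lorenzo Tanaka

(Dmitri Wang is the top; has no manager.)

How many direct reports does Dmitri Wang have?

Dmitri Wang directly manages Nadia Jones, Lorenzo Tanaka. That is 2 direct reports.

2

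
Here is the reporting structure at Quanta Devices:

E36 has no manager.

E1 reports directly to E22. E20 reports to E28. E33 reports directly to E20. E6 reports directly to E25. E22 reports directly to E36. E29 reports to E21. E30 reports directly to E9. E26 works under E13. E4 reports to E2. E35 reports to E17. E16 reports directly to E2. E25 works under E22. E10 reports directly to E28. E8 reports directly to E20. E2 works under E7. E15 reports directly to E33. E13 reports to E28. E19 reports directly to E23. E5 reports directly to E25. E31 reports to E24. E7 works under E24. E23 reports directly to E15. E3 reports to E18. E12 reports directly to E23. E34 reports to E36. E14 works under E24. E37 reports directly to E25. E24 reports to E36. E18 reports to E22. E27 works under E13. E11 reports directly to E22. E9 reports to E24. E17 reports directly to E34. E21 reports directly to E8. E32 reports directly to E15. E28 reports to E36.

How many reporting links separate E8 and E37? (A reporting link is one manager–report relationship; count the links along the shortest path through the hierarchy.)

E8 is 3 levels below E36, and E37 is 3 levels below E36 (their lowest common manager). The shortest path runs up from E8 to E36 and back down to E37: 3 + 3 = 6 links.

6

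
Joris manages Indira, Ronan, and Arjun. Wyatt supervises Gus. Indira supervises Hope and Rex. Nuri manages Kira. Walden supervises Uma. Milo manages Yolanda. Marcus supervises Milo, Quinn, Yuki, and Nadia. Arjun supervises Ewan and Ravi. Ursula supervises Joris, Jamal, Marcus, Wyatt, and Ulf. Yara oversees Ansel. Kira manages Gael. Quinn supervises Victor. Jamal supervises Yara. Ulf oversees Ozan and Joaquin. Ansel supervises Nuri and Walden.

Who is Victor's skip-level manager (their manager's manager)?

Victor reports to Quinn, and Quinn reports to Marcus. So Victor's skip-level manager is Marcus.

Marcus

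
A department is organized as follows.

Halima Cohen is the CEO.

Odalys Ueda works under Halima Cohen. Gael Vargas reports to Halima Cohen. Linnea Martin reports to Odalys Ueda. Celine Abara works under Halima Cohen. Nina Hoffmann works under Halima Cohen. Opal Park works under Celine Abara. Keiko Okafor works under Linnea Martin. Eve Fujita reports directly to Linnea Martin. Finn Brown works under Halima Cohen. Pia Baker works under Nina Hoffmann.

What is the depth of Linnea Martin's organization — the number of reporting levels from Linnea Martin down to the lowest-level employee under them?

1

The longest chain under Linnea Martin runs Linnea Martin → Eve Fujita, which is 1 level below Linnea Martin.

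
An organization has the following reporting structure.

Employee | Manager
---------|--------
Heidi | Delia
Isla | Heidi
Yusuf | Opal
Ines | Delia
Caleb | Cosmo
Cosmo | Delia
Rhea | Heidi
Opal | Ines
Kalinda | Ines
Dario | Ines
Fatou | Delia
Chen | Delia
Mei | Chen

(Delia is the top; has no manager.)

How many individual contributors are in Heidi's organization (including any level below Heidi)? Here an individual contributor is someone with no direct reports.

The people in Heidi's organization with no one reporting to them are Isla, Rhea. That is 2.

2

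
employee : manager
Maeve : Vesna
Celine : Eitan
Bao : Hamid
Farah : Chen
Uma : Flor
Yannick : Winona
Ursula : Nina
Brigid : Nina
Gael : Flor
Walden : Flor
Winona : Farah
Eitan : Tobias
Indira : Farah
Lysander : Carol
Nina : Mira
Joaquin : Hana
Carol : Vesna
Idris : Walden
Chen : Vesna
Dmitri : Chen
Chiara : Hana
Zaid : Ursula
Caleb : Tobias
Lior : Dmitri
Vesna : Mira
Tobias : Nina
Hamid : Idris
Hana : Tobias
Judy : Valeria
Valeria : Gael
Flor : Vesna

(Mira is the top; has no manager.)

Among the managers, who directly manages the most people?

Vesna

Direct-report counts: Mira has 2; Nina has 3; Ursula has 1; Tobias has 3; Hana has 2; Eitan has 1; Vesna has 4; Carol has 1; Chen has 2; Dmitri has 1; Farah has 2; Winona has 1; Flor has 3; Walden has 1; Idris has 1; Hamid has 1; Gael has 1; Valeria has 1. The largest is 4, held by Vesna.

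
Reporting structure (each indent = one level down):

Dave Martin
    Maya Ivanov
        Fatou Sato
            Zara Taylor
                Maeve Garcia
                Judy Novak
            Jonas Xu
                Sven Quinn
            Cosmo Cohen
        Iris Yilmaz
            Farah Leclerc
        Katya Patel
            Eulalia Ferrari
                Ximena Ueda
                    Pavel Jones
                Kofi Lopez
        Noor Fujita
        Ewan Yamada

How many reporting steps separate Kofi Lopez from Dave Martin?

4

Chain from Kofi Lopez up to Dave Martin: Kofi Lopez → Eulalia Ferrari → Katya Patel → Maya Ivanov → Dave Martin. That is 4 steps up, so Kofi Lopez is 4 levels below Dave Martin.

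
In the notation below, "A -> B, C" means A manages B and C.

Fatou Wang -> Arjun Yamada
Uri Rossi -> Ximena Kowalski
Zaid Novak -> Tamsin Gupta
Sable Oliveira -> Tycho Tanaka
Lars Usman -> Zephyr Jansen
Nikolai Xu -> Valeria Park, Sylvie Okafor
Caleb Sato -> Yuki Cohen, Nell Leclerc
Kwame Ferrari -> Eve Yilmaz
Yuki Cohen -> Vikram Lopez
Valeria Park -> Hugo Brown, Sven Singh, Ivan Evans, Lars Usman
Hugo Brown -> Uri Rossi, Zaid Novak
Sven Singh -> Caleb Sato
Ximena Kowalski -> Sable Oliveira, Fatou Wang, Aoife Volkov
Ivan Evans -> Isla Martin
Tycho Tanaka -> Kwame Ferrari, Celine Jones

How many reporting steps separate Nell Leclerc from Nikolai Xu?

4

Chain from Nell Leclerc up to Nikolai Xu: Nell Leclerc → Caleb Sato → Sven Singh → Valeria Park → Nikolai Xu. That is 4 steps up, so Nell Leclerc is 4 levels below Nikolai Xu.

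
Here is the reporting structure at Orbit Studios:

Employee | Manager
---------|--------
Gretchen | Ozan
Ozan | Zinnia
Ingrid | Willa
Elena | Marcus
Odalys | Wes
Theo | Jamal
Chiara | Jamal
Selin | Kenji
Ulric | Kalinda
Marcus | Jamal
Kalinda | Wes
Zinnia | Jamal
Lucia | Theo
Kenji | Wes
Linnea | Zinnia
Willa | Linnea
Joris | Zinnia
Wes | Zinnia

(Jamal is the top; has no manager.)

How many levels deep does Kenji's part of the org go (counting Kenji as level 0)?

1

The longest chain under Kenji runs Kenji → Selin, which is 1 level below Kenji.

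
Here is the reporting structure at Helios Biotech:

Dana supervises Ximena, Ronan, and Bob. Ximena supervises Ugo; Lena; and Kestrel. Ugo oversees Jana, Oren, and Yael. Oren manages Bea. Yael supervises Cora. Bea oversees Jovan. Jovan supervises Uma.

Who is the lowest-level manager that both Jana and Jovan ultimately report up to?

Ugo

Jana's chain of managers is Ugo, Ximena, Dana. Jovan's chain of managers is Bea, Oren, Ugo, Ximena, Dana. The first manager that appears in both chains is Ugo.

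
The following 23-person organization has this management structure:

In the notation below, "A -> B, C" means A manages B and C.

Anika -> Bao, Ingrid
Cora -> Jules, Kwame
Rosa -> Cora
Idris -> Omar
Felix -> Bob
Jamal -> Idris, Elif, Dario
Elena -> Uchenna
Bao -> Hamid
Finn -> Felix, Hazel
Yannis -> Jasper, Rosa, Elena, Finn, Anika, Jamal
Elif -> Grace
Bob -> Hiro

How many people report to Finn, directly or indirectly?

4

Finn directly manages Felix, Hazel. Under Felix: Bob, Hiro (2). Hazel has no reports. So Finn's organization is 2 direct reports plus everyone under them: 3 + 1 = 4.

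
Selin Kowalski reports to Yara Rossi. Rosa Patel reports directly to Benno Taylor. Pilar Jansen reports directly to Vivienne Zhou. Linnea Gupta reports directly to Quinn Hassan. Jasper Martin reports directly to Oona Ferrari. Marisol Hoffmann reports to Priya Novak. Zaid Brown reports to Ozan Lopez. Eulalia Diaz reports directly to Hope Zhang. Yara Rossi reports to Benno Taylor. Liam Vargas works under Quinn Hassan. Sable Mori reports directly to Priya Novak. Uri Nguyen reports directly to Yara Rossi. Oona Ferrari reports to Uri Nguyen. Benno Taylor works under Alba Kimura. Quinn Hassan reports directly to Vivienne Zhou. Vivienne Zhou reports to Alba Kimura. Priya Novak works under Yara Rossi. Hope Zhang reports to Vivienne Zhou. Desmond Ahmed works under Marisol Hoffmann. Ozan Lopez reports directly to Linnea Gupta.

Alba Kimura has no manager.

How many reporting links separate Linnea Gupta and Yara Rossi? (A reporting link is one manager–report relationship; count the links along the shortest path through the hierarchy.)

5

Linnea Gupta is 3 levels below Alba Kimura, and Yara Rossi is 2 levels below Alba Kimura (their lowest common manager). The shortest path runs up from Linnea Gupta to Alba Kimura and back down to Yara Rossi: 3 + 2 = 5 links.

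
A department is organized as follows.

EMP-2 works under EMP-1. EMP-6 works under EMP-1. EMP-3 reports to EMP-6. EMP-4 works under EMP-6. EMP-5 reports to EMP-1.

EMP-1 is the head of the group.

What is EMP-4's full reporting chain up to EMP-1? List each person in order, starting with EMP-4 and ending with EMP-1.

EMP-4 reports to EMP-6. EMP-6 reports to EMP-1. EMP-1 is at the top.

EMP-4 -> EMP-6 -> EMP-1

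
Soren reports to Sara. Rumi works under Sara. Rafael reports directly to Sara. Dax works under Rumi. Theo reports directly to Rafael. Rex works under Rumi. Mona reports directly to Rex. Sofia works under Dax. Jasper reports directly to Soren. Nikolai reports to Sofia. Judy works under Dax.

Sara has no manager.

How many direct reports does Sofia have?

1

Sofia directly manages Nikolai. That is 1 direct report.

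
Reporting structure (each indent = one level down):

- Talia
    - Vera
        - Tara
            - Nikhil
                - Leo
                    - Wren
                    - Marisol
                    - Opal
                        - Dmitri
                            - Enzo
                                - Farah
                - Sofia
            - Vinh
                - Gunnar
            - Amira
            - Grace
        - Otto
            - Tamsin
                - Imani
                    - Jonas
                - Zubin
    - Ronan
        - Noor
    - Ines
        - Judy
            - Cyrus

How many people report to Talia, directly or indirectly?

25

Talia directly manages Vera, Ronan, Ines. Under Vera: Otto, Tamsin, Zubin, Imani, Jonas, Tara, Grace, Amira, Vinh, Gunnar, Nikhil, Sofia, Leo, Opal, Dmitri, Enzo, Farah, Marisol, Wren (19). Under Ronan: Noor (1). Under Ines: Judy, Cyrus (2). So Talia's organization is 3 direct reports plus everyone under them: 20 + 2 + 3 = 25.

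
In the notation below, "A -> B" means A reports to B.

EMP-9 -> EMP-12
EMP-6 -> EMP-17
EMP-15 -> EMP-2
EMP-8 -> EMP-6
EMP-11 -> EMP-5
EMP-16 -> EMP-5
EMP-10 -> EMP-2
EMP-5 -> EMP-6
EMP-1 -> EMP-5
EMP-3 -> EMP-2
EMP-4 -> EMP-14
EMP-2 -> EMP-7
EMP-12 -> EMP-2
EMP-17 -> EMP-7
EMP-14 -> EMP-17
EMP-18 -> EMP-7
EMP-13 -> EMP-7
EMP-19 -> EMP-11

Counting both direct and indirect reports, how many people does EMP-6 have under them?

6

EMP-6 directly manages EMP-5, EMP-8. Under EMP-5: EMP-16, EMP-1, EMP-11, EMP-19 (4). EMP-8 has no reports. So EMP-6's organization is 2 direct reports plus everyone under them: 5 + 1 = 6.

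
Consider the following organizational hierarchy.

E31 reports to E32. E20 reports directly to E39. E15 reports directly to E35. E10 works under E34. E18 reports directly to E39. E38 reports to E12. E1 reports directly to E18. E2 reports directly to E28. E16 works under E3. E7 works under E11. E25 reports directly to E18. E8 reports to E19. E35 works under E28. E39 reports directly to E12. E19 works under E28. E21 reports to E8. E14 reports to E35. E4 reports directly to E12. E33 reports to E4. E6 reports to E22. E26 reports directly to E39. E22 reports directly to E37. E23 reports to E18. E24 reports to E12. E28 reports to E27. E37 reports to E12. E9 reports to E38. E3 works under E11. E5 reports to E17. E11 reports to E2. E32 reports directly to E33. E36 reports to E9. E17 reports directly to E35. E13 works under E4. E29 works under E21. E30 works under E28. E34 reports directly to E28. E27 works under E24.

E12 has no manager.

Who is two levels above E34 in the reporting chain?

E34 reports to E28, and E28 reports to E27. So E34's skip-level manager is E27.

E27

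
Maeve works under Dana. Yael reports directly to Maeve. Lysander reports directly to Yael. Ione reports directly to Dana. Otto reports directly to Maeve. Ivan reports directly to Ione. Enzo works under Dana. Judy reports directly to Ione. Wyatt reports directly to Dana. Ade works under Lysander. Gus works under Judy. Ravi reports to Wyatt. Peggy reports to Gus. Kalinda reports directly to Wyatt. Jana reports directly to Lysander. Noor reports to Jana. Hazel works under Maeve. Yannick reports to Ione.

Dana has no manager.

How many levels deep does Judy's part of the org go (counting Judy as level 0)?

2

The longest chain under Judy runs Judy → Gus → Peggy, which is 2 levels below Judy.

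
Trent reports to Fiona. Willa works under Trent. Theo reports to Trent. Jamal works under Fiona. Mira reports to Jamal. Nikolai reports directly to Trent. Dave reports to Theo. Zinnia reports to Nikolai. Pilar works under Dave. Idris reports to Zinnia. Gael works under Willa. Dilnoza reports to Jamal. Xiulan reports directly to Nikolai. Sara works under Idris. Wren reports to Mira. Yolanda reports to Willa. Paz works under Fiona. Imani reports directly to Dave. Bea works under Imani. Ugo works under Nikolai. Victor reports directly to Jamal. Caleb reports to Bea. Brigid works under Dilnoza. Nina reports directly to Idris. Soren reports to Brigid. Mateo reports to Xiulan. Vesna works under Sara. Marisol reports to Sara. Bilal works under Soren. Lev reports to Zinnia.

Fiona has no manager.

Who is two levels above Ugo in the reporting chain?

Ugo reports to Nikolai, and Nikolai reports to Trent. So Ugo's skip-level manager is Trent.

Trent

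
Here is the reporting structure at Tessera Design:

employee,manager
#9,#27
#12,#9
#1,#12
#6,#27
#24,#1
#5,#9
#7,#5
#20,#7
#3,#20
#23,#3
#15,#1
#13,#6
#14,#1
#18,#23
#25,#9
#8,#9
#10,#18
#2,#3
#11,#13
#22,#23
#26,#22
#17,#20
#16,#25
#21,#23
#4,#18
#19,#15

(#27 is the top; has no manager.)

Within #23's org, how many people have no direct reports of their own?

The people in #23's organization with no one reporting to them are #21, #26, #4, #10. That is 4.

4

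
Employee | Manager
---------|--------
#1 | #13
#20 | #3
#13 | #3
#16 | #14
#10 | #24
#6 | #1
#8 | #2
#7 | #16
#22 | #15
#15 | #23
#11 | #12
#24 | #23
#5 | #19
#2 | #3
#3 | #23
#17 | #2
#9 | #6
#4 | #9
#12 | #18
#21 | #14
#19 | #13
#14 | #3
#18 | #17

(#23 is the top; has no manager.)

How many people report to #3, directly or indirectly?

18

#3 directly manages #2, #13, #14, #20. Under #2: #8, #17, #18, #12, #11 (5). Under #13: #19, #5, #1, #6, #9, #4 (6). Under #14: #21, #16, #7 (3). #20 has no reports. So #3's organization is 4 direct reports plus everyone under them: 6 + 7 + 4 + 1 = 18.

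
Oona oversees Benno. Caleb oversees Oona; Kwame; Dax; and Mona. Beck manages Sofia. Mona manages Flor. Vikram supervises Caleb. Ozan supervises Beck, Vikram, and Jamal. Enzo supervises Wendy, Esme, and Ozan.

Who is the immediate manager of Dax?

Caleb

Dax reports directly to Caleb.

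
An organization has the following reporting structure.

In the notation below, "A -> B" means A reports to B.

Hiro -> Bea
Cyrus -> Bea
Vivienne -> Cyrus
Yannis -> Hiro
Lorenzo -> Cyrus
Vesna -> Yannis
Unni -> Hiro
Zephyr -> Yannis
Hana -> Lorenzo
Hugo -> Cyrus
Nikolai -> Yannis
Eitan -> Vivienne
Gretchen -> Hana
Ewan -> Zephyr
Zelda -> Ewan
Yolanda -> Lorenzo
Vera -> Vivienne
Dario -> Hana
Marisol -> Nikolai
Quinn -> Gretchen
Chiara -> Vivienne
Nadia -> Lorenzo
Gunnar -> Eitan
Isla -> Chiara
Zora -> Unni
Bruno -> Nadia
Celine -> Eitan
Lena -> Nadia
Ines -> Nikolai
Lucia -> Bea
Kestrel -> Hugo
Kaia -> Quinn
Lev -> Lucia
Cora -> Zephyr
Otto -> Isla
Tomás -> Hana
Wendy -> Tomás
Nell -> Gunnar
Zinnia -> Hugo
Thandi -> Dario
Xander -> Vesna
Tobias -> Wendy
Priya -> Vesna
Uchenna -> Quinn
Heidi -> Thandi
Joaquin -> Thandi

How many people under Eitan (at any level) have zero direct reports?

2

The people in Eitan's organization with no one reporting to them are Celine, Nell. That is 2.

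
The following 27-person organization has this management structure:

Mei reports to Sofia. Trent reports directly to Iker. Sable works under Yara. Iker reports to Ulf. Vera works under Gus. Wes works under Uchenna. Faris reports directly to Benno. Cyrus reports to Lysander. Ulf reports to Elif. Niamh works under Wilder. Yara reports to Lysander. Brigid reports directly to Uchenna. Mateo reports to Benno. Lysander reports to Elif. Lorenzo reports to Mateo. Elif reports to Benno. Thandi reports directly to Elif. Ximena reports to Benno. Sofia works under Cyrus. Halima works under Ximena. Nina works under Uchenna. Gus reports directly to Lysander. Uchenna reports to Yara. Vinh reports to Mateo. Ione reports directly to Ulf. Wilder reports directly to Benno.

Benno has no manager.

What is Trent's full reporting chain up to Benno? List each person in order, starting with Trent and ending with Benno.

Trent -> Iker -> Ulf -> Elif -> Benno

Trent reports to Iker. Iker reports to Ulf. Ulf reports to Elif. Elif reports to Benno. Benno is at the top.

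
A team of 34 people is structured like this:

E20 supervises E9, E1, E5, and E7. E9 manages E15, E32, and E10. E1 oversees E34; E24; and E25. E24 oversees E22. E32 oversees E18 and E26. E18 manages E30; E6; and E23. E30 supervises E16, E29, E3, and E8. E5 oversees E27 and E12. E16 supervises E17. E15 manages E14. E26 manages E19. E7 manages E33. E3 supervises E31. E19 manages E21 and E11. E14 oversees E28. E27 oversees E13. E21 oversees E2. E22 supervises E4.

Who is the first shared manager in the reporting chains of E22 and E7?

E22's chain of managers is E24, E1, E20. E7's chain of managers is E20. The first manager that appears in both chains is E20.

E20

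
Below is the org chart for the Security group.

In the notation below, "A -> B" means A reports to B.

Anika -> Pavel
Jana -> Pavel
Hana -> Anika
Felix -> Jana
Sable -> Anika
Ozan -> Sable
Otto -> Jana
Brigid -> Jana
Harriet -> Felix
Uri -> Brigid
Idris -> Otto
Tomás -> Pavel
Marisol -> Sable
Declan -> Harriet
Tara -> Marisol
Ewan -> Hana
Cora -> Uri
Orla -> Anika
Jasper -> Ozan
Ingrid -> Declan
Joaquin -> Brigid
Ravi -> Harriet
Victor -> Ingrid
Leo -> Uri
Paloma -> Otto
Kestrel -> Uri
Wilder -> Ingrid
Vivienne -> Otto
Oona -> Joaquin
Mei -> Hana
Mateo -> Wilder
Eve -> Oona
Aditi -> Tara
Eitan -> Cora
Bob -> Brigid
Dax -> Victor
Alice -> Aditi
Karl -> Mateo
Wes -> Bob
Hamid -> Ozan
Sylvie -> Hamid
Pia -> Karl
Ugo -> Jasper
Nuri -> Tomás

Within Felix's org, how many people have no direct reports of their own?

3

The people in Felix's organization with no one reporting to them are Ravi, Pia, Dax. That is 3.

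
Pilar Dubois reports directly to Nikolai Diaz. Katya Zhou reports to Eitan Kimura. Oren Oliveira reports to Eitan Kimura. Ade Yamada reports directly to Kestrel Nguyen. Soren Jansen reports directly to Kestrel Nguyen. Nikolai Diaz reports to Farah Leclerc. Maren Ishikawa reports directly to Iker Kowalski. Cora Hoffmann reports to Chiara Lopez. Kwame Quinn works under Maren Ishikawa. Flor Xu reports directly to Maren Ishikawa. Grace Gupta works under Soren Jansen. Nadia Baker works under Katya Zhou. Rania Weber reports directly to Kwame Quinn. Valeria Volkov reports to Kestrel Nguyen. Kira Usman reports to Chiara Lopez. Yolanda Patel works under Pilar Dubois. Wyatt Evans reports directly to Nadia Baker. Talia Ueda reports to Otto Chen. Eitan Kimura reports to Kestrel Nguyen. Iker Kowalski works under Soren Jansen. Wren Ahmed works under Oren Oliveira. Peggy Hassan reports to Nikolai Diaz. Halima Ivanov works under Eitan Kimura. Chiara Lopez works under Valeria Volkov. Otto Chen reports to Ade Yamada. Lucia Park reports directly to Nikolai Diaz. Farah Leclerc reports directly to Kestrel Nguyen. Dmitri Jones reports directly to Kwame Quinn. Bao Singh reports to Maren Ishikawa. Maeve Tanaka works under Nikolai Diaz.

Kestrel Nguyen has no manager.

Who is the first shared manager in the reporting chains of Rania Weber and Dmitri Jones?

Kwame Quinn

Rania Weber's chain of managers is Kwame Quinn, Maren Ishikawa, Iker Kowalski, Soren Jansen, Kestrel Nguyen. Dmitri Jones's chain of managers is Kwame Quinn, Maren Ishikawa, Iker Kowalski, Soren Jansen, Kestrel Nguyen. The first manager that appears in both chains is Kwame Quinn.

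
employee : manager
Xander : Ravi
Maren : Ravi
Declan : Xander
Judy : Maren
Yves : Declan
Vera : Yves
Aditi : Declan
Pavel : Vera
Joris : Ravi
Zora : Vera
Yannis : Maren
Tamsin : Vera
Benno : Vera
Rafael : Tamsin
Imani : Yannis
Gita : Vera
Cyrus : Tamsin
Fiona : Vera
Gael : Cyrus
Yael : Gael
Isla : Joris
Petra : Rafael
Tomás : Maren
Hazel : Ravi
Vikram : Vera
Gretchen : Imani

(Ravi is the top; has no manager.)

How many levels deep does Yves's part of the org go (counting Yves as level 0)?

5

The longest chain under Yves runs Yves → Vera → Tamsin → Cyrus → Gael → Yael, which is 5 levels below Yves.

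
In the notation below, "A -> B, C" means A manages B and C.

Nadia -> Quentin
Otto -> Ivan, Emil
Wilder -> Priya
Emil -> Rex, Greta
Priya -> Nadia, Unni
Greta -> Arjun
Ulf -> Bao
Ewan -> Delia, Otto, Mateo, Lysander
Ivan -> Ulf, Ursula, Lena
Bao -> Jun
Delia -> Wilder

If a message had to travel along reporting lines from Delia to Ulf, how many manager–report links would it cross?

Delia is 1 level below Ewan, and Ulf is 3 levels below Ewan (their lowest common manager). The shortest path runs up from Delia to Ewan and back down to Ulf: 1 + 3 = 4 links.

4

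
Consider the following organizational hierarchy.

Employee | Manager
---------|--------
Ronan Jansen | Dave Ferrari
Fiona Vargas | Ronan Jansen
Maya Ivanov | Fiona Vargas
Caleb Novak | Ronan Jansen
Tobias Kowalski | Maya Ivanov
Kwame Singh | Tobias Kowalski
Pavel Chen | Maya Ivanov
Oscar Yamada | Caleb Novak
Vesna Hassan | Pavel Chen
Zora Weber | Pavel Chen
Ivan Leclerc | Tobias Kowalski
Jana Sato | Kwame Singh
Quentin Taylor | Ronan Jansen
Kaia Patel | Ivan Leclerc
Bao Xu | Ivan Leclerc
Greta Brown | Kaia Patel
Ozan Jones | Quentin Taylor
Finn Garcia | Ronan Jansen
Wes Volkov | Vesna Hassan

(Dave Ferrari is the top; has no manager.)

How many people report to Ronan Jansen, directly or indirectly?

18

Ronan Jansen directly manages Fiona Vargas, Caleb Novak, Quentin Taylor, Finn Garcia. Under Fiona Vargas: Maya Ivanov, Pavel Chen, Zora Weber, Vesna Hassan, Wes Volkov, Tobias Kowalski, Ivan Leclerc, Bao Xu, Kaia Patel, Greta Brown, Kwame Singh, Jana Sato (12). Under Caleb Novak: Oscar Yamada (1). Under Quentin Taylor: Ozan Jones (1). Finn Garcia has no reports. So Ronan Jansen's organization is 4 direct reports plus everyone under them: 13 + 2 + 2 + 1 = 18.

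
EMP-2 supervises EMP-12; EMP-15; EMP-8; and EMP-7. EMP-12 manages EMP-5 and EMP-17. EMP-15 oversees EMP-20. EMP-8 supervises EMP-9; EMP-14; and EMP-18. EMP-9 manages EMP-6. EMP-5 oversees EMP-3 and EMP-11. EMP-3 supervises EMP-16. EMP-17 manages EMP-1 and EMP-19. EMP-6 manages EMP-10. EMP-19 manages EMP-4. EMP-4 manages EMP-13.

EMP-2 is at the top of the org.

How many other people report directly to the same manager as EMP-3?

EMP-3 reports to EMP-5. EMP-5's other direct reports are EMP-11 — 1 peer.

1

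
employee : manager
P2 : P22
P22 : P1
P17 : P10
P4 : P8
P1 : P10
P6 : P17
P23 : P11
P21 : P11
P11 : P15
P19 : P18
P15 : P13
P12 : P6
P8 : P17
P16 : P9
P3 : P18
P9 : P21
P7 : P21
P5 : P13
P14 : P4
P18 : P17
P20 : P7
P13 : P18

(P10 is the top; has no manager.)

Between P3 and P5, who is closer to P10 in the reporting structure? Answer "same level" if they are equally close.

P3

P3 is 3 levels below P10; P5 is 4. P3 is higher.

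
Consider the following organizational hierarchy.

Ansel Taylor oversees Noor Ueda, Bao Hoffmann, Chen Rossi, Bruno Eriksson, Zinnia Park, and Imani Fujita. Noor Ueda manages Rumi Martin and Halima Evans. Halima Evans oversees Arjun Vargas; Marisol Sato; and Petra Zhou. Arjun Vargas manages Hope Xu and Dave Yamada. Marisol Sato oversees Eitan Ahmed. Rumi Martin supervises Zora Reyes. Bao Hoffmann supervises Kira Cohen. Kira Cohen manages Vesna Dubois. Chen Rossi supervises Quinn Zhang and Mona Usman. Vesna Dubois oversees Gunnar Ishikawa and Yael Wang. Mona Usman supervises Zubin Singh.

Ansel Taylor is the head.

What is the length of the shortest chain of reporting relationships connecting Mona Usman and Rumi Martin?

4

Mona Usman is 2 levels below Ansel Taylor, and Rumi Martin is 2 levels below Ansel Taylor (their lowest common manager). The shortest path runs up from Mona Usman to Ansel Taylor and back down to Rumi Martin: 2 + 2 = 4 links.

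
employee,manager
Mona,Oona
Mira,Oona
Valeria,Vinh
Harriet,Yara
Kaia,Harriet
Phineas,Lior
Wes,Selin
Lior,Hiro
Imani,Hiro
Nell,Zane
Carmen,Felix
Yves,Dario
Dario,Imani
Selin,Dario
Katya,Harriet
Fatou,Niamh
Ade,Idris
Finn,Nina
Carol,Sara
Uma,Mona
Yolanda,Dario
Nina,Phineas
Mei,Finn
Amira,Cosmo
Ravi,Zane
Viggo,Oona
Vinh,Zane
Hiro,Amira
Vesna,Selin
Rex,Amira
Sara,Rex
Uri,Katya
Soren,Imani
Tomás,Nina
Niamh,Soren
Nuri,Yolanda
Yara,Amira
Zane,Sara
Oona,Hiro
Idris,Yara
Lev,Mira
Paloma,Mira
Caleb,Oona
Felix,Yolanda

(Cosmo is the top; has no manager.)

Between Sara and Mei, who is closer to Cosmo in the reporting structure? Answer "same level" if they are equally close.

Sara is 3 levels below Cosmo; Mei is 7. Sara is higher.

Sara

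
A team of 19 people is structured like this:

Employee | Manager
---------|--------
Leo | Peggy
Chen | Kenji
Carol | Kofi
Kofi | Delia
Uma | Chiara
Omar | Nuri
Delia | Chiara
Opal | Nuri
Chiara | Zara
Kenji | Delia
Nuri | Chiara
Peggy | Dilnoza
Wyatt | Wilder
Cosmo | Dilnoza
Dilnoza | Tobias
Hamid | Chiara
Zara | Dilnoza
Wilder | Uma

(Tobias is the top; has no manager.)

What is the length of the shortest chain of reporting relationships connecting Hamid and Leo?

Hamid is 3 levels below Dilnoza, and Leo is 2 levels below Dilnoza (their lowest common manager). The shortest path runs up from Hamid to Dilnoza and back down to Leo: 3 + 2 = 5 links.

5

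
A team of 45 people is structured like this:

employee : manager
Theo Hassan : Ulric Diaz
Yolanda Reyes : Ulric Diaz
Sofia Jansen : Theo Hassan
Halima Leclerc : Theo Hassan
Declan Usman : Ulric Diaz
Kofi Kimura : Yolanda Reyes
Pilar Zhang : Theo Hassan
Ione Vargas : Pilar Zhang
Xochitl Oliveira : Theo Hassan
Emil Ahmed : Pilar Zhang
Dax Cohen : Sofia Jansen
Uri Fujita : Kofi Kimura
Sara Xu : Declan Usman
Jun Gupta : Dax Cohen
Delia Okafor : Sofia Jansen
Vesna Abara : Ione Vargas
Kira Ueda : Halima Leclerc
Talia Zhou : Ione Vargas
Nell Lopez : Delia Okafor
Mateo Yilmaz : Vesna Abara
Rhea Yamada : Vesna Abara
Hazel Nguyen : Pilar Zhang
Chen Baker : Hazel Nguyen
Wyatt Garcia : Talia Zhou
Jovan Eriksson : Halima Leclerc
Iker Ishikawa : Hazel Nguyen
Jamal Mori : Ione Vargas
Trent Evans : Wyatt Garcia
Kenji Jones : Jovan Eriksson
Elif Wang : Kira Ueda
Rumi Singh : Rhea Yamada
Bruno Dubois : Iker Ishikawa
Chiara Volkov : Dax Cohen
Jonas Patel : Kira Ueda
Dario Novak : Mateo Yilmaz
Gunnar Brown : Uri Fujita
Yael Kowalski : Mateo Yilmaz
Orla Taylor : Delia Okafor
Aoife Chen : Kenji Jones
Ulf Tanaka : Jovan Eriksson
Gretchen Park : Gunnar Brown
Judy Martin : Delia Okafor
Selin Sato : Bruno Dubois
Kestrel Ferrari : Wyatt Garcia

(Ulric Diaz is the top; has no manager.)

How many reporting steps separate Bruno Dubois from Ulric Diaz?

5

Chain from Bruno Dubois up to Ulric Diaz: Bruno Dubois → Iker Ishikawa → Hazel Nguyen → Pilar Zhang → Theo Hassan → Ulric Diaz. That is 5 steps up, so Bruno Dubois is 5 levels below Ulric Diaz.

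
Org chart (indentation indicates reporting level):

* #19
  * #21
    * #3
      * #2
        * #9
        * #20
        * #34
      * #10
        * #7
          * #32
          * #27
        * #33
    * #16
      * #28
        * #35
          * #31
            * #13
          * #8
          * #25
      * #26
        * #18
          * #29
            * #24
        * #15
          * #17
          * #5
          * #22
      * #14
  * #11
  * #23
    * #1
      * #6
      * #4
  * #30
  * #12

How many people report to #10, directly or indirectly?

#10 directly manages #7, #33. Under #7: #27, #32 (2). #33 has no reports. So #10's organization is 2 direct reports plus everyone under them: 3 + 1 = 4.

4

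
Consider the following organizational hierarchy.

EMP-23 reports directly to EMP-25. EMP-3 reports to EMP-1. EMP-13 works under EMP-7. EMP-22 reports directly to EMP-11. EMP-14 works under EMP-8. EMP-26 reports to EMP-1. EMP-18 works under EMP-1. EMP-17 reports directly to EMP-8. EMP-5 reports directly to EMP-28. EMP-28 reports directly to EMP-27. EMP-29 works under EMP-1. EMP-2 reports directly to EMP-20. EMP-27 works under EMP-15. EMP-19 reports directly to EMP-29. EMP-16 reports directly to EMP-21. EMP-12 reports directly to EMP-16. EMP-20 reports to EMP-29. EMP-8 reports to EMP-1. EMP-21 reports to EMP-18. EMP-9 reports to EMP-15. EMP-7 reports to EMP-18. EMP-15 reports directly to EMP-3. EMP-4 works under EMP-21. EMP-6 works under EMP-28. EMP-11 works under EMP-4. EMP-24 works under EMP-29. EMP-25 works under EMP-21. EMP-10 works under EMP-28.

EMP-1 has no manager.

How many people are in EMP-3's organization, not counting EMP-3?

7

EMP-3 directly manages EMP-15. Under EMP-15: EMP-9, EMP-27, EMP-28, EMP-5, EMP-6, EMP-10 (6). That's 7 in total.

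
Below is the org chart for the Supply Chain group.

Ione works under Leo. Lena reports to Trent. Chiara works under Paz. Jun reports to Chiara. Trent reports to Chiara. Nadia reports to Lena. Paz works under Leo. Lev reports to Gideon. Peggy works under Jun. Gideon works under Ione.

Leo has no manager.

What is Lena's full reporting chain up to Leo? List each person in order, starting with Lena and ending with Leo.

Lena reports to Trent. Trent reports to Chiara. Chiara reports to Paz. Paz reports to Leo. Leo is at the top.

Lena -> Trent -> Chiara -> Paz -> Leo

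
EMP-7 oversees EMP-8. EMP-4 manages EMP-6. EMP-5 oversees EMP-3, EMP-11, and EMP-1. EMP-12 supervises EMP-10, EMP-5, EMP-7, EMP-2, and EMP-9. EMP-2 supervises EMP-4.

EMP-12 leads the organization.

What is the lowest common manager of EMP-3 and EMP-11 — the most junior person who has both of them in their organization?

EMP-3's chain of managers is EMP-5, EMP-12. EMP-11's chain of managers is EMP-5, EMP-12. The first manager that appears in both chains is EMP-5.

EMP-5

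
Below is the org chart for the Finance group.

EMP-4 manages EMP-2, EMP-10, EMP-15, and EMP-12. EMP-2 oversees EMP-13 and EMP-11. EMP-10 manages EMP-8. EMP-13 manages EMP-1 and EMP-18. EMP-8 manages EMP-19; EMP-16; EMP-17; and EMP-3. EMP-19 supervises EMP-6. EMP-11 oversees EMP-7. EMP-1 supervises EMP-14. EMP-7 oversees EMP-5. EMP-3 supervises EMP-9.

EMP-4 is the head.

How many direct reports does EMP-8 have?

EMP-8 directly manages EMP-19, EMP-16, EMP-17, EMP-3. That is 4 direct reports.

4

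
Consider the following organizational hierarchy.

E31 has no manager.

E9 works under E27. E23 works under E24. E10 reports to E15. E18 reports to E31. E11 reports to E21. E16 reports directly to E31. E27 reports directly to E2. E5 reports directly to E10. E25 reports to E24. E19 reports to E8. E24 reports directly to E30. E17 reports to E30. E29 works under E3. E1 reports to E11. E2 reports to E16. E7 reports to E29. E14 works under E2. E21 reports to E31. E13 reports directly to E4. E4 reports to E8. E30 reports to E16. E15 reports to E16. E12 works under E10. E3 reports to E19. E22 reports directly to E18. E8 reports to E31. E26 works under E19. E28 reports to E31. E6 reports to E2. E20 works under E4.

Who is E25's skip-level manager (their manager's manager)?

E25 reports to E24, and E24 reports to E30. So E25's skip-level manager is E30.

E30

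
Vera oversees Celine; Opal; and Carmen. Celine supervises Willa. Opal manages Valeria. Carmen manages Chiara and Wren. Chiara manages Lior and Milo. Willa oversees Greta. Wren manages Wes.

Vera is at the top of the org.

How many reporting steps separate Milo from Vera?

Chain from Milo up to Vera: Milo → Chiara → Carmen → Vera. That is 3 steps up, so Milo is 3 levels below Vera.

3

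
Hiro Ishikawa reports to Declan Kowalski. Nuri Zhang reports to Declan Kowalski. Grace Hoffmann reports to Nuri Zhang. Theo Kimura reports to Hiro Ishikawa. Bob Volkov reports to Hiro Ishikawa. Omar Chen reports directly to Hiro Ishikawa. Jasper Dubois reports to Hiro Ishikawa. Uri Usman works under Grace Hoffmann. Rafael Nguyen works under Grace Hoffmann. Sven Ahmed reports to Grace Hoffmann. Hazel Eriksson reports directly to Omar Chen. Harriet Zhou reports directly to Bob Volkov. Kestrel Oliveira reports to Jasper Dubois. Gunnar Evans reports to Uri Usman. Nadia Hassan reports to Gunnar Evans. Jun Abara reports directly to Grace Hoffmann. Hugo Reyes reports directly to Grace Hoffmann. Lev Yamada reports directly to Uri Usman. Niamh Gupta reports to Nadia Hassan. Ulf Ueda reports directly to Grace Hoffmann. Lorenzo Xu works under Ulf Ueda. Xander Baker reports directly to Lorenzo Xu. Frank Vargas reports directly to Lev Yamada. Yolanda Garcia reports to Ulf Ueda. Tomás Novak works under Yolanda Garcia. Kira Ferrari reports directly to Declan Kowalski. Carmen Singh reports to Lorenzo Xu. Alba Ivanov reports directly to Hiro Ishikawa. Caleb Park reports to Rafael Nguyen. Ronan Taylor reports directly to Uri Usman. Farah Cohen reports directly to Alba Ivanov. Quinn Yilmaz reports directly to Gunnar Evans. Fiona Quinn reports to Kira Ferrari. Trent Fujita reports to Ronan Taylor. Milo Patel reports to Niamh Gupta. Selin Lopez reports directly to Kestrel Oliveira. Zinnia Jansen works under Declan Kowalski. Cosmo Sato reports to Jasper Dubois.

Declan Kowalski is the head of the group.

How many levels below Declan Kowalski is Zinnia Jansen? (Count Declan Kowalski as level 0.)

Chain from Zinnia Jansen up to Declan Kowalski: Zinnia Jansen → Declan Kowalski. That is 1 step up, so Zinnia Jansen is 1 level below Declan Kowalski.

1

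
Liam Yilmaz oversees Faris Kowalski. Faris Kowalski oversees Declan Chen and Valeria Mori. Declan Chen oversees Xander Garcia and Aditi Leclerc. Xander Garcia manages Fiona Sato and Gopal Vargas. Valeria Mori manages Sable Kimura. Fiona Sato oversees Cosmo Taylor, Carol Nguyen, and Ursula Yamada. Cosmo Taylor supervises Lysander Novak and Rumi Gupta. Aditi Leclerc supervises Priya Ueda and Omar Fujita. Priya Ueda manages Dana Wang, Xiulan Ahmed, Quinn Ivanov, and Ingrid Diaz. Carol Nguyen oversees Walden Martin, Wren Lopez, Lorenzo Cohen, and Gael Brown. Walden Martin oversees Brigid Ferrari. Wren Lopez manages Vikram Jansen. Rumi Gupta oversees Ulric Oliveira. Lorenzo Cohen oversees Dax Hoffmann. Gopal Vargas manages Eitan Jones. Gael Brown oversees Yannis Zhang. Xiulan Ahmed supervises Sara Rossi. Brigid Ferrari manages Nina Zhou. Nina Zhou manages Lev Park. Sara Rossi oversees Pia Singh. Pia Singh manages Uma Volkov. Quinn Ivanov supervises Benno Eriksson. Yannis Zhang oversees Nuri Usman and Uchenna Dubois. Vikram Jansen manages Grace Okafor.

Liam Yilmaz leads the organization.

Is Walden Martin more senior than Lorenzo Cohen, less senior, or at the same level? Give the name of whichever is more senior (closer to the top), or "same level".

same level

Both Walden Martin and Lorenzo Cohen are 6 levels below Liam Yilmaz.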